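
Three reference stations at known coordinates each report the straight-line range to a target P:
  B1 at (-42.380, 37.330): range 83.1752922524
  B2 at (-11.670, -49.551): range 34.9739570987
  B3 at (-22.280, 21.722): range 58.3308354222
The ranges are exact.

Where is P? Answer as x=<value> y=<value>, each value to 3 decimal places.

x=12.983 y=-24.743

eq1: (x + 42.380)² + (y − 37.330)² = 83.1752922524²
eq2: (x + 11.670)² + (y + 49.551)² = 34.9739570987²
eq3: (x + 22.280)² + (y − 21.722)² = 58.3308354222²
eq3−eq1, eq3−eq2 (x²,y² cancel):
  -40.200·x + 31.216·y = -1294.293264
  21.220·x − 142.546·y = 3802.555503
det = -40.200·-142.546 − 31.216·21.220 = 5067.945680
x = (-1294.293264·-142.546 − 31.216·3802.555503) / 5067.945680 = 12.982727
y = (-40.200·3802.555503 − -1294.293264·21.220) / 5067.945680 = -24.743325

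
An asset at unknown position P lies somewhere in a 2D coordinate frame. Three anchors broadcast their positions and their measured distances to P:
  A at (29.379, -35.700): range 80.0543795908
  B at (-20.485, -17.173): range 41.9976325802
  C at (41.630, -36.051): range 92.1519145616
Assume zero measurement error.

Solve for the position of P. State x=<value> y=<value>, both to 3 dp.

x=-49.845 y=-47.203

eq1: (x − 29.379)² + (y + 35.700)² = 80.0543795908²
eq2: (x + 20.485)² + (y + 17.173)² = 41.9976325802²
eq3: (x − 41.630)² + (y + 36.051)² = 92.1519145616²
eq2−eq1, eq2−eq3 (x²,y² cancel):
  99.728·x − 37.054·y = -3221.834062
  124.230·x − 37.756·y = -4409.989868
det = 99.728·-37.756 − -37.054·124.230 = 837.888052
x = (-3221.834062·-37.756 − -37.054·-4409.989868) / 837.888052 = -49.844603
y = (99.728·-4409.989868 − -3221.834062·124.230) / 837.888052 = -47.203232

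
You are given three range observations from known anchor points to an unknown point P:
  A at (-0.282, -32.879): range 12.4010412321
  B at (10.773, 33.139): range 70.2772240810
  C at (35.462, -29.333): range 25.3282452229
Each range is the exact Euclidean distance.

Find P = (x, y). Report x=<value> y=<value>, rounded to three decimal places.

eq1: (x + 0.282)² + (y + 32.879)² = 12.4010412321²
eq2: (x − 10.773)² + (y − 33.139)² = 70.2772240810²
eq3: (x − 35.462)² + (y + 29.333)² = 25.3282452229²
eq2−eq1, eq2−eq3 (x²,y² cancel):
  -22.110·x − 132.036·y = 4651.959716
  49.378·x − 124.944·y = 5201.095701
det = -22.110·-124.944 − -132.036·49.378 = 9282.185448
x = (4651.959716·-124.944 − -132.036·5201.095701) / 9282.185448 = 11.365580
y = (-22.110·5201.095701 − 4651.959716·49.378) / 9282.185448 = -37.135726

x=11.366 y=-37.136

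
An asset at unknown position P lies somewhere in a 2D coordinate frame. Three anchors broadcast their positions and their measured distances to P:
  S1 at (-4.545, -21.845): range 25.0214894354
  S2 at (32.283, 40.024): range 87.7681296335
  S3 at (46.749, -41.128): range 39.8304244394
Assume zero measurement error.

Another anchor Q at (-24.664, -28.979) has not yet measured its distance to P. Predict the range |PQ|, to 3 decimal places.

eq1: (x + 4.545)² + (y + 21.845)² = 25.0214894354²
eq2: (x − 32.283)² + (y − 40.024)² = 87.7681296335²
eq3: (x − 46.749)² + (y + 41.128)² = 39.8304244394²
eq2−eq3, eq2−eq1 (x²,y² cancel):
  28.932·x − 162.304·y = 7349.650588
  -73.656·x − 123.738·y = 4930.918031
det = 28.932·-123.738 − -162.304·-73.656 = -15534.651240
x = (7349.650588·-123.738 − -162.304·4930.918031) / -15534.651240 = 7.024512
y = (28.932·4930.918031 − 7349.650588·-73.656) / -15534.651240 = -44.031062
|P − Q| = √((7.024512 − -24.664)² + (-44.031062 − -28.979)²) = 35.081710

35.082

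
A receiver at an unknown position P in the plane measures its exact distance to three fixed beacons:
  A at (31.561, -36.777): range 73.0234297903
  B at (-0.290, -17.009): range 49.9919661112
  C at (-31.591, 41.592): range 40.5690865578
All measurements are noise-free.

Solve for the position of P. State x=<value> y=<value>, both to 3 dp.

x=7.901 y=32.307

eq1: (x − 31.561)² + (y + 36.777)² = 73.0234297903²
eq2: (x + 0.290)² + (y + 17.009)² = 49.9919661112²
eq3: (x + 31.591)² + (y − 41.592)² = 40.5690865578²
eq2−eq3, eq2−eq1 (x²,y² cancel):
  -62.602·x + 117.202·y = 3291.841456
  63.702·x − 39.536·y = -773.970354
det = -62.602·-39.536 − 117.202·63.702 = -4990.969132
x = (3291.841456·-39.536 − 117.202·-773.970354) / -4990.969132 = 7.901345
y = (-62.602·-773.970354 − 3291.841456·63.702) / -4990.969132 = 32.307311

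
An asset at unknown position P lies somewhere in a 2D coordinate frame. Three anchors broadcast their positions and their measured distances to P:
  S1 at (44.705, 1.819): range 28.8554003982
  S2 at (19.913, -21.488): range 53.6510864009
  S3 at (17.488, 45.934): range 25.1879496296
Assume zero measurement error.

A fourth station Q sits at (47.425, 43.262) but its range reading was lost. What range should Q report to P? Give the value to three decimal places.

17.514

eq1: (x − 44.705)² + (y − 1.819)² = 28.8554003982²
eq2: (x − 19.913)² + (y + 21.488)² = 53.6510864009²
eq3: (x − 17.488)² + (y − 45.934)² = 25.1879496296²
eq2−eq3, eq2−eq1 (x²,y² cancel):
  -4.850·x + 134.844·y = 3801.507052
  49.584·x + 46.614·y = 3189.389013
det = -4.850·46.614 − 134.844·49.584 = -6912.182796
x = (3801.507052·46.614 − 134.844·3189.389013) / -6912.182796 = 36.582731
y = (-4.850·3189.389013 − 3801.507052·49.584) / -6912.182796 = 29.507678
|P − Q| = √((36.582731 − 47.425)² + (29.507678 − 43.262)²) = 17.513885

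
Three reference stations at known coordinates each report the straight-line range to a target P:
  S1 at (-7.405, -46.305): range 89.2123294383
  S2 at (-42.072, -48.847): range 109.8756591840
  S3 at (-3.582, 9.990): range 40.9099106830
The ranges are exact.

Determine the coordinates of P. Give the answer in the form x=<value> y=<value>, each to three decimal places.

x=28.514 y=35.357

eq1: (x + 7.405)² + (y + 46.305)² = 89.2123294383²
eq2: (x + 42.072)² + (y + 48.847)² = 109.8756591840²
eq3: (x + 3.582)² + (y − 9.990)² = 40.9099106830²
eq2−eq1, eq2−eq3 (x²,y² cancel):
  69.334·x + 5.084·y = 2156.725214
  76.980·x + 117.674·y = 6355.587920
det = 69.334·117.674 − 5.084·76.980 = 7767.442796
x = (2156.725214·117.674 − 5.084·6355.587920) / 7767.442796 = 28.513718
y = (69.334·6355.587920 − 2156.725214·76.980) / 7767.442796 = 35.357019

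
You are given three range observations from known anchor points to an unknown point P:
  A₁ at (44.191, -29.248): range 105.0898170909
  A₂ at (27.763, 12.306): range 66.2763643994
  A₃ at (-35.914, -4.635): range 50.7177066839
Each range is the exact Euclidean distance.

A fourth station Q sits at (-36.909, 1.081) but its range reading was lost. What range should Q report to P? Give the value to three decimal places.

eq1: (x − 44.191)² + (y + 29.248)² = 105.0898170909²
eq2: (x − 27.763)² + (y − 12.306)² = 66.2763643994²
eq3: (x + 35.914)² + (y + 4.635)² = 50.7177066839²
eq1−eq2, eq1−eq3 (x²,y² cancel):
  -32.856·x + 83.108·y = 4765.244998
  -160.210·x + 49.226·y = 6974.592521
det = -32.856·49.226 − 83.108·-160.210 = 11697.363224
x = (4765.244998·49.226 − 83.108·6974.592521) / 11697.363224 = -29.499852
y = (-32.856·6974.592521 − 4765.244998·-160.210) / 11697.363224 = 45.675481
|P − Q| = √((-29.499852 − -36.909)² + (45.675481 − 1.081)²) = 45.205787

45.206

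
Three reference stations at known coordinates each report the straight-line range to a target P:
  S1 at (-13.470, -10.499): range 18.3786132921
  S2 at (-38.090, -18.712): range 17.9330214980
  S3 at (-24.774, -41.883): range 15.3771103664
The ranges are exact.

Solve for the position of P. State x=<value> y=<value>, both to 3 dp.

eq1: (x + 13.470)² + (y + 10.499)² = 18.3786132921²
eq2: (x + 38.090)² + (y + 18.712)² = 17.9330214980²
eq3: (x + 24.774)² + (y + 41.883)² = 15.3771103664²
eq3−eq2, eq3−eq1 (x²,y² cancel):
  -26.632·x + 46.342·y = -652.087458
  22.608·x + 62.768·y = -2177.584767
det = -26.632·62.768 − 46.342·22.608 = -2719.337312
x = (-652.087458·62.768 − 46.342·-2177.584767) / -2719.337312 = -22.058098
y = (-26.632·-2177.584767 − -652.087458·22.608) / -2719.337312 = -26.747631

x=-22.058 y=-26.748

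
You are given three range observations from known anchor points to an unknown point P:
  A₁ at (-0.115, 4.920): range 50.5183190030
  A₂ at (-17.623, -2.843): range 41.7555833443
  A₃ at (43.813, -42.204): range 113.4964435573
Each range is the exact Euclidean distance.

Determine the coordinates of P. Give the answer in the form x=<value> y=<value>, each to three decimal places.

x=-44.433 y=29.169

eq1: (x + 0.115)² + (y − 4.920)² = 50.5183190030²
eq2: (x + 17.623)² + (y + 2.843)² = 41.7555833443²
eq3: (x − 43.813)² + (y + 42.204)² = 113.4964435573²
eq1−eq2, eq1−eq3 (x²,y² cancel):
  -35.016·x − 15.526·y = 1103.004967
  87.856·x − 94.248·y = -6652.805185
det = -35.016·-94.248 − -15.526·87.856 = 4664.240224
x = (1103.004967·-94.248 − -15.526·-6652.805185) / 4664.240224 = -44.433274
y = (-35.016·-6652.805185 − 1103.004967·87.856) / 4664.240224 = 29.168528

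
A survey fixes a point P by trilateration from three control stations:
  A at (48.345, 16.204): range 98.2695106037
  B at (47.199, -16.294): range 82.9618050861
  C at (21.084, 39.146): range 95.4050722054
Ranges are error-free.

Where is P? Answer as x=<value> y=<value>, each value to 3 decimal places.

x=-32.332 y=-39.903

eq1: (x − 48.345)² + (y − 16.204)² = 98.2695106037²
eq2: (x − 47.199)² + (y + 16.294)² = 82.9618050861²
eq3: (x − 21.084)² + (y − 39.146)² = 95.4050722054²
eq1−eq3, eq1−eq2 (x²,y² cancel):
  -54.522·x + 45.884·y = -68.095357
  -2.292·x − 64.996·y = 2667.667007
det = -54.522·-64.996 − 45.884·-2.292 = 3648.878040
x = (-68.095357·-64.996 − 45.884·2667.667007) / 3648.878040 = -32.332488
y = (-54.522·2667.667007 − -68.095357·-2.292) / 3648.878040 = -39.903393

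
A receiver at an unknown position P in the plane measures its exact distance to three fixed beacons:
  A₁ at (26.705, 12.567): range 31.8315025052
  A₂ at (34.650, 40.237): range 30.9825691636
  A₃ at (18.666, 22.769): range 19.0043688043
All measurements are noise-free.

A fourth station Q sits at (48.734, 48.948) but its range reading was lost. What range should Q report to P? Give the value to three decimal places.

eq1: (x − 26.705)² + (y − 12.567)² = 31.8315025052²
eq2: (x − 34.650)² + (y − 40.237)² = 30.9825691636²
eq3: (x − 18.666)² + (y − 22.769)² = 19.0043688043²
eq3−eq1, eq3−eq2 (x²,y² cancel):
  16.078·x − 20.404·y = -647.838921
  31.968·x + 34.936·y = 1354.038194
det = 16.078·34.936 − -20.404·31.968 = 1213.976080
x = (-647.838921·34.936 − -20.404·1354.038194) / 1213.976080 = 4.114492
y = (16.078·1354.038194 − -647.838921·31.968) / 1213.976080 = 34.992733
|P − Q| = √((4.114492 − 48.734)² + (34.992733 − 48.948)²) = 46.750936

46.751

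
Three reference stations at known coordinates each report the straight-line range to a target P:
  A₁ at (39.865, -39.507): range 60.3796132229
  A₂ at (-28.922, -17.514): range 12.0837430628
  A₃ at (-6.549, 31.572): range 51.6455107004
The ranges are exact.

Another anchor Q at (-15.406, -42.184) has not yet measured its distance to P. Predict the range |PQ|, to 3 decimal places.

eq1: (x − 39.865)² + (y + 39.507)² = 60.3796132229²
eq2: (x + 28.922)² + (y + 17.514)² = 12.0837430628²
eq3: (x + 6.549)² + (y − 31.572)² = 51.6455107004²
eq2−eq3, eq2−eq1 (x²,y² cancel):
  44.746·x + 98.172·y = -2624.783624
  137.574·x − 43.986·y = -1492.881853
det = 44.746·-43.986 − 98.172·137.574 = -15474.112284
x = (-2624.783624·-43.986 − 98.172·-1492.881853) / -15474.112284 = -16.932340
y = (44.746·-1492.881853 − -2624.783624·137.574) / -15474.112284 = -19.018958
|P − Q| = √((-16.932340 − -15.406)² + (-19.018958 − -42.184)²) = 23.215273

23.215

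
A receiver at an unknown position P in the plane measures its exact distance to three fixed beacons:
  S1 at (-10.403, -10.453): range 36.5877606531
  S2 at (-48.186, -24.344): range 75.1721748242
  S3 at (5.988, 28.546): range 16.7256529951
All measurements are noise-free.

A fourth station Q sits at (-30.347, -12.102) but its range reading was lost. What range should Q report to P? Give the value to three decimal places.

eq1: (x + 10.403)² + (y + 10.453)² = 36.5877606531²
eq2: (x + 48.186)² + (y + 24.344)² = 75.1721748242²
eq3: (x − 5.988)² + (y − 28.546)² = 16.7256529951²
eq1−eq3, eq1−eq2 (x²,y² cancel):
  32.782·x + 77.998·y = 1692.159403
  -75.566·x − 27.782·y = -1615.158324
det = 32.782·-27.782 − 77.998·-75.566 = 4983.247344
x = (1692.159403·-27.782 − 77.998·-1615.158324) / 4983.247344 = 15.846604
y = (32.782·-1615.158324 − 1692.159403·-75.566) / 4983.247344 = 15.034694
|P − Q| = √((15.846604 − -30.347)² + (15.034694 − -12.102)²) = 53.574707

53.575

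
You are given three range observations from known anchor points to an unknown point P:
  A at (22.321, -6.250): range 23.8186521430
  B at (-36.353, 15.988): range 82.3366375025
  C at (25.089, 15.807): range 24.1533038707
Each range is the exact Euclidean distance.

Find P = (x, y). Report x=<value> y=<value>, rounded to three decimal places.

eq1: (x − 22.321)² + (y + 6.250)² = 23.8186521430²
eq2: (x + 36.353)² + (y − 15.988)² = 82.3366375025²
eq3: (x − 25.089)² + (y − 15.807)² = 24.1533038707²
eq3−eq1, eq3−eq2 (x²,y² cancel):
  -5.536·x − 44.114·y = -325.975731
  -122.884·x + 0.362·y = -5498.102204
det = -5.536·0.362 − -44.114·-122.884 = -5422.908808
x = (-325.975731·0.362 − -44.114·-5498.102204) / -5422.908808 = 44.747440
y = (-5.536·-5498.102204 − -325.975731·-122.884) / -5422.908808 = 1.773902

x=44.747 y=1.774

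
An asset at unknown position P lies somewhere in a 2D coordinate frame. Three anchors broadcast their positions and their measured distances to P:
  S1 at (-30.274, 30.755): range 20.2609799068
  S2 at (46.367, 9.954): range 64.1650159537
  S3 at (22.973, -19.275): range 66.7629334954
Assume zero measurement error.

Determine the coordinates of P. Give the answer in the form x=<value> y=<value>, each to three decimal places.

eq1: (x + 30.274)² + (y − 30.755)² = 20.2609799068²
eq2: (x − 46.367)² + (y − 9.954)² = 64.1650159537²
eq3: (x − 22.973)² + (y + 19.275)² = 66.7629334954²
eq3−eq2, eq3−eq1 (x²,y² cancel):
  46.788·x + 58.458·y = 1689.836468
  -106.494·x + 100.060·y = 5009.882729
det = 46.788·100.060 − 58.458·-106.494 = 10907.033532
x = (1689.836468·100.060 − 58.458·5009.882729) / 10907.033532 = -11.348887
y = (46.788·5009.882729 − 1689.836468·-106.494) / 10907.033532 = 37.990150

x=-11.349 y=37.990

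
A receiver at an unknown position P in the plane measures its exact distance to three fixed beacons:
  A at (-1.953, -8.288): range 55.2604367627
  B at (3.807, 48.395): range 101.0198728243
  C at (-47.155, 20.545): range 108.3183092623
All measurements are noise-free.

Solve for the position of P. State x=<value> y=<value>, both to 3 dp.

eq1: (x + 1.953)² + (y + 8.288)² = 55.2604367627²
eq2: (x − 3.807)² + (y − 48.395)² = 101.0198728243²
eq3: (x + 47.155)² + (y − 20.545)² = 108.3183092623²
eq1−eq3, eq1−eq2 (x²,y² cancel):
  -90.404·x + 57.666·y = -6105.954353
  11.520·x + 113.366·y = -4867.234713
det = -90.404·113.366 − 57.666·11.520 = -10913.052184
x = (-6105.954353·113.366 − 57.666·-4867.234713) / -10913.052184 = 37.710226
y = (-90.404·-4867.234713 − -6105.954353·11.520) / -10913.052184 = -46.765843

x=37.710 y=-46.766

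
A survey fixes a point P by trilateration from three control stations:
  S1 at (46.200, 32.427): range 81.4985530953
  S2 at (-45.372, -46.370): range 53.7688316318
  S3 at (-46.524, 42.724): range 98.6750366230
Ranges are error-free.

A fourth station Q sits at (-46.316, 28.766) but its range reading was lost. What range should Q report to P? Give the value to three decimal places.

eq1: (x − 46.200)² + (y − 32.427)² = 81.4985530953²
eq2: (x + 45.372)² + (y + 46.370)² = 53.7688316318²
eq3: (x + 46.524)² + (y − 42.724)² = 98.6750366230²
eq2−eq1, eq2−eq3 (x²,y² cancel):
  183.144·x + 157.594·y = -4773.771857
  -2.304·x + 178.188·y = -7064.648130
det = 183.144·178.188 − 157.594·-2.304 = 32997.159648
x = (-4773.771857·178.188 − 157.594·-7064.648130) / 32997.159648 = 7.961816
y = (183.144·-7064.648130 − -4773.771857·-2.304) / 32997.159648 = -39.544212
|P − Q| = √((7.961816 − -46.316)² + (-39.544212 − 28.766)²) = 87.248876

87.249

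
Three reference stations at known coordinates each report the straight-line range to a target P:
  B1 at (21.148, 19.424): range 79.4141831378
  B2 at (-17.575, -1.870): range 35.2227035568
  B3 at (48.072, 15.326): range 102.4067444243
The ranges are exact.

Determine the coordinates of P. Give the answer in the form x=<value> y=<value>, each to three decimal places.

x=-48.517 y=-18.700

eq1: (x − 21.148)² + (y − 19.424)² = 79.4141831378²
eq2: (x + 17.575)² + (y + 1.870)² = 35.2227035568²
eq3: (x − 48.072)² + (y − 15.326)² = 102.4067444243²
eq3−eq1, eq3−eq2 (x²,y² cancel):
  -53.848·x + 8.196·y = 2459.255040
  -131.294·x − 34.392·y = 7013.076523
det = -53.848·-34.392 − 8.196·-131.294 = 2928.026040
x = (2459.255040·-34.392 − 8.196·7013.076523) / 2928.026040 = -48.516602
y = (-53.848·7013.076523 − 2459.255040·-131.294) / 2928.026040 = -18.700214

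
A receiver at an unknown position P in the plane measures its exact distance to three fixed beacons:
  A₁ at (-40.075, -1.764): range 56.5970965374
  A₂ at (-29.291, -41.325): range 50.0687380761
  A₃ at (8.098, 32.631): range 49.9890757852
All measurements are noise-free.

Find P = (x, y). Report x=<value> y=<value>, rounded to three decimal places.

eq1: (x + 40.075)² + (y + 1.764)² = 56.5970965374²
eq2: (x + 29.291)² + (y + 41.325)² = 50.0687380761²
eq3: (x − 8.098)² + (y − 32.631)² = 49.9890757852²
eq1−eq2, eq1−eq3 (x²,y² cancel):
  21.568·x − 79.122·y = 1652.953789
  96.346·x + 68.790·y = 225.566083
det = 21.568·68.790 − -79.122·96.346 = 9106.750932
x = (1652.953789·68.790 − -79.122·225.566083) / 9106.750932 = 14.445759
y = (21.568·225.566083 − 1652.953789·96.346) / 9106.750932 = -16.953409

x=14.446 y=-16.953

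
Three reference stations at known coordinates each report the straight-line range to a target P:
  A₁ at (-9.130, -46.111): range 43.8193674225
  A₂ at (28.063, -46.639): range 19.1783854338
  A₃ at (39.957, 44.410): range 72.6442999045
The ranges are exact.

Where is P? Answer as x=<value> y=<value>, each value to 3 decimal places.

eq1: (x + 9.130)² + (y + 46.111)² = 43.8193674225²
eq2: (x − 28.063)² + (y + 46.639)² = 19.1783854338²
eq3: (x − 39.957)² + (y − 44.410)² = 72.6442999045²
eq3−eq2, eq3−eq1 (x²,y² cancel):
  -23.788·x − 182.098·y = 4303.302182
  -98.174·x − 181.042·y = 1997.828619
det = -23.788·-181.042 − -182.098·-98.174 = -13570.661956
x = (4303.302182·-181.042 − -182.098·1997.828619) / -13570.661956 = 30.601148
y = (-23.788·1997.828619 − 4303.302182·-98.174) / -13570.661956 = -27.629311

x=30.601 y=-27.629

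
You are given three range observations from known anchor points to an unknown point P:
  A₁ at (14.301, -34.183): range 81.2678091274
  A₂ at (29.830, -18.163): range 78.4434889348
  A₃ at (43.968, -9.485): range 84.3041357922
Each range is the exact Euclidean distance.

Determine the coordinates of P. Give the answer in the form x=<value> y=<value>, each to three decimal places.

x=-27.218 y=35.679

eq1: (x − 14.301)² + (y + 34.183)² = 81.2678091274²
eq2: (x − 29.830)² + (y + 18.163)² = 78.4434889348²
eq3: (x − 43.968)² + (y + 9.485)² = 84.3041357922²
eq2−eq1, eq2−eq3 (x²,y² cancel):
  -31.058·x − 32.040·y = -297.803223
  28.276·x + 17.356·y = -150.379575
det = -31.058·17.356 − -32.040·28.276 = 366.920392
x = (-297.803223·17.356 − -32.040·-150.379575) / 366.920392 = -27.217987
y = (-31.058·-150.379575 − -297.803223·28.276) / 366.920392 = 35.678510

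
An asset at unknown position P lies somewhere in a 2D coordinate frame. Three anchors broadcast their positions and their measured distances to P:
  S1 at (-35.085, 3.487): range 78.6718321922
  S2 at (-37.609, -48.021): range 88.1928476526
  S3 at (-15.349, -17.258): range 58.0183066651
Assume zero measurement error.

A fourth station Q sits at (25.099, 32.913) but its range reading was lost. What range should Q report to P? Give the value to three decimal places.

eq1: (x + 35.085)² + (y − 3.487)² = 78.6718321922²
eq2: (x + 37.609)² + (y + 48.021)² = 88.1928476526²
eq3: (x + 15.349)² + (y + 17.258)² = 58.0183066651²
eq2−eq1, eq2−eq3 (x²,y² cancel):
  5.048·x + 103.016·y = -888.615731
  44.520·x + 61.526·y = 1224.831512
det = 5.048·61.526 − 103.016·44.520 = -4275.689072
x = (-888.615731·61.526 − 103.016·1224.831512) / -4275.689072 = 42.297326
y = (5.048·1224.831512 − -888.615731·44.520) / -4275.689072 = -10.698655
|P − Q| = √((42.297326 − 25.099)² + (-10.698655 − 32.913)²) = 46.880261

46.880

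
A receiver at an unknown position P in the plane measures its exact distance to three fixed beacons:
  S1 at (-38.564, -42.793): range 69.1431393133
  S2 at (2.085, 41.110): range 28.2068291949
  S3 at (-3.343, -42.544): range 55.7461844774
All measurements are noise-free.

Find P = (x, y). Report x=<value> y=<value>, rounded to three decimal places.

eq1: (x + 38.564)² + (y + 42.793)² = 69.1431393133²
eq2: (x − 2.085)² + (y − 41.110)² = 28.2068291949²
eq3: (x + 3.343)² + (y + 42.544)² = 55.7461844774²
eq2−eq1, eq2−eq3 (x²,y² cancel):
  -81.298·x − 167.806·y = -2361.104881
  -10.856·x − 167.308·y = -2185.223611
det = -81.298·-167.308 − -167.806·-10.856 = 11780.103848
x = (-2361.104881·-167.308 − -167.806·-2185.223611) / 11780.103848 = 2.405590
y = (-81.298·-2185.223611 − -2361.104881·-10.856) / 11780.103848 = 12.904993

x=2.406 y=12.905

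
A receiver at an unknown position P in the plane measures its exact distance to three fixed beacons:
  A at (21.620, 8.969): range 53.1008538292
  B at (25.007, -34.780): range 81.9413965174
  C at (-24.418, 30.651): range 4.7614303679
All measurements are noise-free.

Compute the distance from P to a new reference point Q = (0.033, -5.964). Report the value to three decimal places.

43.812

eq1: (x − 21.620)² + (y − 8.969)² = 53.1008538292²
eq2: (x − 25.007)² + (y + 34.780)² = 81.9413965174²
eq3: (x + 24.418)² + (y − 30.651)² = 4.7614303679²
eq3−eq2, eq3−eq1 (x²,y² cancel):
  98.850·x − 130.862·y = -6392.445320
  92.076·x − 43.364·y = -3784.884622
det = 98.850·-43.364 − -130.862·92.076 = 7762.718112
x = (-6392.445320·-43.364 − -130.862·-3784.884622) / 7762.718112 = -28.095259
y = (98.850·-3784.884622 − -6392.445320·92.076) / 7762.718112 = 27.626271
|P − Q| = √((-28.095259 − 0.033)² + (27.626271 − -5.964)²) = 43.812158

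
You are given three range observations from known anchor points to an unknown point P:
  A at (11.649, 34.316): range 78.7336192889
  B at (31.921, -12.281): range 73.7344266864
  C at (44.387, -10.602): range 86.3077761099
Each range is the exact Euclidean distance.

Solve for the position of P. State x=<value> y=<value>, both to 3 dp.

eq1: (x − 11.649)² + (y − 34.316)² = 78.7336192889²
eq2: (x − 31.921)² + (y + 12.281)² = 73.7344266864²
eq3: (x − 44.387)² + (y + 10.602)² = 86.3077761099²
eq1−eq3, eq1−eq2 (x²,y² cancel):
  65.476·x − 89.836·y = -480.728295
  40.544·x − 93.194·y = 618.703273
det = 65.476·-93.194 − -89.836·40.544 = -2459.659560
x = (-480.728295·-93.194 − -89.836·618.703273) / -2459.659560 = -40.811672
y = (65.476·618.703273 − -480.728295·40.544) / -2459.659560 = -24.393971

x=-40.812 y=-24.394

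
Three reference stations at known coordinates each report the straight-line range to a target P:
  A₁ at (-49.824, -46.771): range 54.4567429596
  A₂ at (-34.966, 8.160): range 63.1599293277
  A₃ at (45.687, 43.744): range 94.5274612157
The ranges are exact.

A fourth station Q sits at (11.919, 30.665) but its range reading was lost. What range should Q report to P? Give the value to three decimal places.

72.330

eq1: (x + 49.824)² + (y + 46.771)² = 54.4567429596²
eq2: (x + 34.966)² + (y − 8.160)² = 63.1599293277²
eq3: (x − 45.687)² + (y − 43.744)² = 94.5274612157²
eq1−eq2, eq1−eq3 (x²,y² cancel):
  29.716·x + 109.862·y = -4404.390480
  191.022·x + 181.030·y = -6639.021982
det = 29.716·181.030 − 109.862·191.022 = -15606.571484
x = (-4404.390480·181.030 − 109.862·-6639.021982) / -15606.571484 = 4.353972
y = (29.716·-6639.021982 − -4404.390480·191.022) / -15606.571484 = -41.267892
|P − Q| = √((4.353972 − 11.919)² + (-41.267892 − 30.665)²) = 72.329597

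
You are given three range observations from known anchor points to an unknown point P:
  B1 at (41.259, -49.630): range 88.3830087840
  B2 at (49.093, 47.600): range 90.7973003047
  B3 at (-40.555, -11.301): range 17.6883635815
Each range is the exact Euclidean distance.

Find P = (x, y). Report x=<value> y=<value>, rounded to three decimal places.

eq1: (x − 41.259)² + (y + 49.630)² = 88.3830087840²
eq2: (x − 49.093)² + (y − 47.600)² = 90.7973003047²
eq3: (x + 40.555)² + (y + 11.301)² = 17.6883635815²
eq3−eq1, eq3−eq2 (x²,y² cancel):
  163.628·x − 76.658·y = -5105.656681
  179.296·x + 117.802·y = -5027.809513
det = 163.628·117.802 − -76.658·179.296 = 33020.178424
x = (-5105.656681·117.802 − -76.658·-5027.809513) / 33020.178424 = -29.887131
y = (163.628·-5027.809513 − -5105.656681·179.296) / 33020.178424 = 2.808386

x=-29.887 y=2.808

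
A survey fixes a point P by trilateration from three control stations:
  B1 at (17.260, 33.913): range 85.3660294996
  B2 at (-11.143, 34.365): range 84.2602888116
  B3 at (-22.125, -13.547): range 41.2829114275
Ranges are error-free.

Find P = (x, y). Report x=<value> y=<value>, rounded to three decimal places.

eq1: (x − 17.260)² + (y − 33.913)² = 85.3660294996²
eq2: (x + 11.143)² + (y − 34.365)² = 84.2602888116²
eq3: (x + 22.125)² + (y + 13.547)² = 41.2829114275²
eq3−eq1, eq3−eq2 (x²,y² cancel):
  78.770·x + 94.920·y = -4808.117882
  21.964·x + 95.824·y = -4763.434655
det = 78.770·95.824 − 94.920·21.964 = 5463.233600
x = (-4808.117882·95.824 − 94.920·-4763.434655) / 5463.233600 = -1.571939
y = (78.770·-4763.434655 − -4808.117882·21.964) / 5463.233600 = -49.349939

x=-1.572 y=-49.350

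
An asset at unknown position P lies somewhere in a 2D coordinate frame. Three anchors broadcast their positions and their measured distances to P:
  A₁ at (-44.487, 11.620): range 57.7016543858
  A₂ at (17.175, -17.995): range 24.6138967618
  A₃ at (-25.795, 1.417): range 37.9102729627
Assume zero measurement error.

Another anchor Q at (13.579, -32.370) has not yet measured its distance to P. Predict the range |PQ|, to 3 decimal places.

18.138

eq1: (x + 44.487)² + (y − 11.620)² = 57.7016543858²
eq2: (x − 17.175)² + (y + 17.995)² = 24.6138967618²
eq3: (x + 25.795)² + (y − 1.417)² = 37.9102729627²
eq3−eq2, eq3−eq1 (x²,y² cancel):
  85.940·x − 38.824·y = 782.755618
  -37.384·x + 20.406·y = -445.564468
det = 85.940·20.406 − -38.824·-37.384 = 302.295224
x = (782.755618·20.406 − -38.824·-445.564468) / 302.295224 = -4.385394
y = (85.940·-445.564468 − 782.755618·-37.384) / 302.295224 = -29.869060
|P − Q| = √((-4.385394 − 13.579)² + (-29.869060 − -32.370)²) = 18.137645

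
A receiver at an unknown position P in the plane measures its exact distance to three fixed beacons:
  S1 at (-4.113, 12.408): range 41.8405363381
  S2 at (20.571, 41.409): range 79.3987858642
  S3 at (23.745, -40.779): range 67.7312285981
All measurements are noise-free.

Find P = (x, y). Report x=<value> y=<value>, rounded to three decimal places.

x=-37.774 y=-12.443

eq1: (x + 4.113)² + (y − 12.408)² = 41.8405363381²
eq2: (x − 20.571)² + (y − 41.409)² = 79.3987858642²
eq3: (x − 23.745)² + (y + 40.779)² = 67.7312285981²
eq1−eq2, eq1−eq3 (x²,y² cancel):
  49.368·x + 58.002·y = -2586.540627
  55.716·x − 106.374·y = -781.012213
det = 49.368·-106.374 − 58.002·55.716 = -8483.111064
x = (-2586.540627·-106.374 − 58.002·-781.012213) / -8483.111064 = -37.773989
y = (49.368·-781.012213 − -2586.540627·55.716) / -8483.111064 = -12.442922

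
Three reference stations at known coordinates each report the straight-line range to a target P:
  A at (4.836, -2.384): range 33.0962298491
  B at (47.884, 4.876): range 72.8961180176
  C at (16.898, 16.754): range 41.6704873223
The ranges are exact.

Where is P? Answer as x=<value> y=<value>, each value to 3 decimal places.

eq1: (x − 4.836)² + (y + 2.384)² = 33.0962298491²
eq2: (x − 47.884)² + (y − 4.876)² = 72.8961180176²
eq3: (x − 16.898)² + (y − 16.754)² = 41.6704873223²
eq3−eq1, eq3−eq2 (x²,y² cancel):
  -24.124·x − 38.276·y = 103.900515
  61.972·x − 23.756·y = -1827.000596
det = -24.124·-23.756 − -38.276·61.972 = 2945.130016
x = (103.900515·-23.756 − -38.276·-1827.000596) / 2945.130016 = -24.582458
y = (-24.124·-1827.000596 − 103.900515·61.972) / 2945.130016 = 12.778940

x=-24.582 y=12.779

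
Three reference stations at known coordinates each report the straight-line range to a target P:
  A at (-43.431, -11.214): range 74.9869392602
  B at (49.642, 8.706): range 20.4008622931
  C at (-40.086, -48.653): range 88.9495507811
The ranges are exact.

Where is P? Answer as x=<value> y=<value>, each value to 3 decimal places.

x=29.314 y=6.986

eq1: (x + 43.431)² + (y + 11.214)² = 74.9869392602²
eq2: (x − 49.642)² + (y − 8.706)² = 20.4008622931²
eq3: (x + 40.086)² + (y + 48.653)² = 88.9495507811²
eq3−eq1, eq3−eq2 (x²,y² cancel):
  -6.690·x + 74.878·y = 326.985277
  179.456·x + 114.718·y = 6061.948197
det = -6.690·114.718 − 74.878·179.456 = -14204.769788
x = (326.985277·114.718 − 74.878·6061.948197) / -14204.769788 = 29.313777
y = (-6.690·6061.948197 − 326.985277·179.456) / -14204.769788 = 6.985956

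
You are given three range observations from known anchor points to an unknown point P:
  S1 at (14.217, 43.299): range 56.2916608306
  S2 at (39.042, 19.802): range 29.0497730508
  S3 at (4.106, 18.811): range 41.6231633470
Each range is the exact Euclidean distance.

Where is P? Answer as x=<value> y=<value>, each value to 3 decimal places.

x=35.094 y=-8.978

eq1: (x − 14.217)² + (y − 43.299)² = 56.2916608306²
eq2: (x − 39.042)² + (y − 19.802)² = 29.0497730508²
eq3: (x − 4.106)² + (y − 18.811)² = 41.6231633470²
eq1−eq2, eq1−eq3 (x²,y² cancel):
  49.650·x − 46.994·y = 2164.332243
  -20.222·x − 48.976·y = -269.950181
det = 49.650·-48.976 − -46.994·-20.222 = -3381.971068
x = (2164.332243·-48.976 − -46.994·-269.950181) / -3381.971068 = 35.093847
y = (49.650·-269.950181 − 2164.332243·-20.222) / -3381.971068 = -8.978226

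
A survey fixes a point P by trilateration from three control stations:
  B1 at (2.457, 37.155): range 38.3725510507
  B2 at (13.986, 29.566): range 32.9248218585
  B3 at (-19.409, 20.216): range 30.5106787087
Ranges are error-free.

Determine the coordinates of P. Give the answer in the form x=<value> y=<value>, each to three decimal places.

eq1: (x − 2.457)² + (y − 37.155)² = 38.3725510507²
eq2: (x − 13.986)² + (y − 29.566)² = 32.9248218585²
eq3: (x + 19.409)² + (y − 20.216)² = 30.5106787087²
eq1−eq3, eq1−eq2 (x²,y² cancel):
  -43.732·x − 33.878·y = -59.583778
  23.058·x − 15.178·y = 71.634458
det = -43.732·-15.178 − -33.878·23.058 = 1444.923220
x = (-59.583778·-15.178 − -33.878·71.634458) / 1444.923220 = 2.305448
y = (-43.732·71.634458 − -59.583778·23.058) / 1444.923220 = -1.217252

x=2.305 y=-1.217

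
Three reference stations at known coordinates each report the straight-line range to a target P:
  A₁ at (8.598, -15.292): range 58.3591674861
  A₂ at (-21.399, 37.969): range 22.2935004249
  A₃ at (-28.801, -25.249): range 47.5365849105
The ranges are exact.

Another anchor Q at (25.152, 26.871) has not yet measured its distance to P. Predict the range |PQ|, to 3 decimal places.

eq1: (x − 8.598)² + (y + 15.292)² = 58.3591674861²
eq2: (x + 21.399)² + (y − 37.969)² = 22.2935004249²
eq3: (x + 28.801)² + (y + 25.249)² = 47.5365849105²
eq2−eq3, eq2−eq1 (x²,y² cancel):
  -14.804·x − 126.436·y = -2195.279304
  59.994·x − 106.522·y = -4500.583562
det = -14.804·-106.522 − -126.436·59.994 = 9162.353072
x = (-2195.279304·-106.522 − -126.436·-4500.583562) / 9162.353072 = -36.583423
y = (-14.804·-4500.583562 − -2195.279304·59.994) / 9162.353072 = 21.646211
|P − Q| = √((-36.583423 − 25.152)² + (21.646211 − 26.871)²) = 61.956121

61.956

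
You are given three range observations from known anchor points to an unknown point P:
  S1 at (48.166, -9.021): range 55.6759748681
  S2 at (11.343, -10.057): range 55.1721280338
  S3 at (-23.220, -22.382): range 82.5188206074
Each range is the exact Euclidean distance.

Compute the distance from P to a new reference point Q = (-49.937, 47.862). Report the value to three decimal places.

eq1: (x − 48.166)² + (y + 9.021)² = 55.6759748681²
eq2: (x − 11.343)² + (y + 10.057)² = 55.1721280338²
eq3: (x + 23.220)² + (y + 22.382)² = 82.5188206074²
eq3−eq1, eq3−eq2 (x²,y² cancel):
  142.772·x + 26.722·y = 5070.761250
  69.126·x + 24.650·y = 2955.076617
det = 142.772·24.650 − 26.722·69.126 = 1672.144828
x = (5070.761250·24.650 − 26.722·2955.076617) / 1672.144828 = 27.526747
y = (142.772·2955.076617 − 5070.761250·69.126) / 1672.144828 = 42.688142
|P − Q| = √((27.526747 − -49.937)² + (42.688142 − 47.862)²) = 77.636337

77.636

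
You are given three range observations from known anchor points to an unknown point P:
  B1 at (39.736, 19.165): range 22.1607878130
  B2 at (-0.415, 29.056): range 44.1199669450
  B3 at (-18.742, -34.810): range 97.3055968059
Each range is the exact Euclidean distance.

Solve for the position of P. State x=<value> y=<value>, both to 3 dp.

x=41.998 y=41.210

eq1: (x − 39.736)² + (y − 19.165)² = 22.1607878130²
eq2: (x + 0.415)² + (y − 29.056)² = 44.1199669450²
eq3: (x + 18.742)² + (y + 34.810)² = 97.3055968059²
eq1−eq2, eq1−eq3 (x²,y² cancel):
  -80.302·x + 19.782·y = -2557.294527
  -116.956·x − 107.950·y = -9360.526910
det = -80.302·-107.950 − 19.782·-116.956 = 10982.224492
x = (-2557.294527·-107.950 − 19.782·-9360.526910) / 10982.224492 = 41.997856
y = (-80.302·-9360.526910 − -2557.294527·-116.956) / 10982.224492 = 41.210057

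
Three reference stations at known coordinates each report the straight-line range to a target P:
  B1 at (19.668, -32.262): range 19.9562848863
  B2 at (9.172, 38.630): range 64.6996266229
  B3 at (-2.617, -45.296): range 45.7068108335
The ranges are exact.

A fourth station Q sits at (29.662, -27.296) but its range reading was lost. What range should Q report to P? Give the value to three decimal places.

9.182

eq1: (x − 19.668)² + (y + 32.262)² = 19.9562848863²
eq2: (x − 9.172)² + (y − 38.630)² = 64.6996266229²
eq3: (x + 2.617)² + (y + 45.296)² = 45.7068108335²
eq1−eq3, eq1−eq2 (x²,y² cancel):
  -44.570·x − 26.068·y = -1059.949813
  -20.992·x + 141.784·y = -3639.052763
det = -44.570·141.784 − -26.068·-20.992 = -6866.532336
x = (-1059.949813·141.784 − -26.068·-3639.052763) / -6866.532336 = 35.701682
y = (-44.570·-3639.052763 − -1059.949813·-20.992) / -6866.532336 = -20.380318
|P − Q| = √((35.701682 − 29.662)² + (-20.380318 − -27.296)²) = 9.181743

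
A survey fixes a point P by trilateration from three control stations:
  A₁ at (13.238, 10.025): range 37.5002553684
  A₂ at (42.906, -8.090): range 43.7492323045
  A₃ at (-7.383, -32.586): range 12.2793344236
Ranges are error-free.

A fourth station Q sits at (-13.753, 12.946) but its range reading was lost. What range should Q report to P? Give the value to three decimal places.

42.453

eq1: (x − 13.238)² + (y − 10.025)² = 37.5002553684²
eq2: (x − 42.906)² + (y + 8.090)² = 43.7492323045²
eq3: (x + 7.383)² + (y + 32.586)² = 12.2793344236²
eq2−eq1, eq2−eq3 (x²,y² cancel):
  -59.336·x + 36.230·y = -1122.901492
  -100.578·x − 48.992·y = 973.196422
det = -59.336·-48.992 − 36.230·-100.578 = 6550.930252
x = (-1122.901492·-48.992 − 36.230·973.196422) / 6550.930252 = 3.015493
y = (-59.336·973.196422 − -1122.901492·-100.578) / 6550.930252 = -26.055043
|P − Q| = √((3.015493 − -13.753)² + (-26.055043 − 12.946)²) = 42.453077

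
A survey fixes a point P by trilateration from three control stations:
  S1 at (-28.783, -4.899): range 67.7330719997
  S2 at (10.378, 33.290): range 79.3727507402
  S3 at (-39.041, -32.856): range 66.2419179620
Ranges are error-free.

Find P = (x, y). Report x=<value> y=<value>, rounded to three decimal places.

eq1: (x + 28.783)² + (y + 4.899)² = 67.7330719997²
eq2: (x − 10.378)² + (y − 33.290)² = 79.3727507402²
eq3: (x + 39.041)² + (y + 32.856)² = 66.2419179620²
eq2−eq3, eq2−eq1 (x²,y² cancel):
  -98.838·x − 132.292·y = 3299.831298
  -78.322·x − 76.378·y = 1348.798824
det = -98.838·-76.378 − -132.292·-78.322 = -2812.325260
x = (3299.831298·-76.378 − -132.292·1348.798824) / -2812.325260 = 26.170238
y = (-98.838·1348.798824 − 3299.831298·-78.322) / -2812.325260 = -44.495852

x=26.170 y=-44.496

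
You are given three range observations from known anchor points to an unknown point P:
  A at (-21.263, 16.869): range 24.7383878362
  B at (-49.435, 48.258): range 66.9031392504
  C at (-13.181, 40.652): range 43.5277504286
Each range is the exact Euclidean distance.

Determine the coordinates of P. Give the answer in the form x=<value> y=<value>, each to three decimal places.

x=-5.493 y=-2.191

eq1: (x + 21.263)² + (y − 16.869)² = 24.7383878362²
eq2: (x + 49.435)² + (y − 48.258)² = 66.9031392504²
eq3: (x + 13.181)² + (y − 40.652)² = 43.5277504286²
eq3−eq2, eq3−eq1 (x²,y² cancel):
  -72.508·x + 15.212·y = 364.964940
  -16.164·x − 47.566·y = 193.031690
det = -72.508·-47.566 − 15.212·-16.164 = 3694.802296
x = (364.964940·-47.566 − 15.212·193.031690) / 3694.802296 = -5.493209
y = (-72.508·193.031690 − 364.964940·-16.164) / 3694.802296 = -2.191470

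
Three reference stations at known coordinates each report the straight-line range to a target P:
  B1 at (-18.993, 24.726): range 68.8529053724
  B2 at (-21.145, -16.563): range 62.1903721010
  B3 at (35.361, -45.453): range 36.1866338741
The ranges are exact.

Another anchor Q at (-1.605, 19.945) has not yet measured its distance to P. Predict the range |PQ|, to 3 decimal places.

51.601

eq1: (x + 18.993)² + (y − 24.726)² = 68.8529053724²
eq2: (x + 21.145)² + (y + 16.563)² = 62.1903721010²
eq3: (x − 35.361)² + (y + 45.453)² = 36.1866338741²
eq1−eq3, eq1−eq2 (x²,y² cancel):
  108.708·x − 140.358·y = 5775.516512
  -4.304·x − 82.578·y = 622.415065
det = 108.708·-82.578 − -140.358·-4.304 = -9580.990056
x = (5775.516512·-82.578 − -140.358·622.415065) / -9580.990056 = 40.660690
y = (108.708·622.415065 − 5775.516512·-4.304) / -9580.990056 = -9.656551
|P − Q| = √((40.660690 − -1.605)² + (-9.656551 − 19.945)²) = 51.600779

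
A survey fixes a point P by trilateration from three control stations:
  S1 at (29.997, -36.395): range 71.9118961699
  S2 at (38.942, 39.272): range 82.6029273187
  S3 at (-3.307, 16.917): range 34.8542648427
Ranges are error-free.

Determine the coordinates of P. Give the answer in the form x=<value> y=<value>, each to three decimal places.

x=-32.889 y=-1.514

eq1: (x − 29.997)² + (y + 36.395)² = 71.9118961699²
eq2: (x − 38.942)² + (y − 39.272)² = 82.6029273187²
eq3: (x + 3.307)² + (y − 16.917)² = 34.8542648427²
eq3−eq2, eq3−eq1 (x²,y² cancel):
  84.498·x + 44.710·y = -2846.775614
  66.608·x − 106.624·y = -2029.206137
det = 84.498·-106.624 − 44.710·66.608 = -11987.558432
x = (-2846.775614·-106.624 − 44.710·-2029.206137) / -11987.558432 = -32.889133
y = (84.498·-2029.206137 − -2846.775614·66.608) / -11987.558432 = -1.514418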